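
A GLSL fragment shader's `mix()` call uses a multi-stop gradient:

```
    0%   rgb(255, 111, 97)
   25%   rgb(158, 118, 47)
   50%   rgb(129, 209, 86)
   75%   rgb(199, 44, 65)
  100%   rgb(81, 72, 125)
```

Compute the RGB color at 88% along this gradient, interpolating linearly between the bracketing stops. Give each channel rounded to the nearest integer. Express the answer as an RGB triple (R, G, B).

(138, 59, 96)

88% lies between the 75% and 100% stops, so the local fraction is t = (88 − 75)/(100 − 75) = 13/25 ≈ 0.52.
R = 199 + 0.52 × (81 − 199) = 137.64 → 138
G = 44 + 0.52 × (72 − 44) = 58.56 → 59
B = 65 + 0.52 × (125 − 65) = 96.2 → 96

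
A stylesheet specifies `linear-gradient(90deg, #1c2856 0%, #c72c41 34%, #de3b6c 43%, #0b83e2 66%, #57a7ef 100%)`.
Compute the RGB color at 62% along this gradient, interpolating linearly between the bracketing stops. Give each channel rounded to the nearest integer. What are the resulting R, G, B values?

62% lies between the 43% and 66% stops, so the local fraction is t = (62 − 43)/(66 − 43) = 19/23 ≈ 0.8261.
#de3b6c → (222, 59, 108); #0b83e2 → (11, 131, 226).
R = 222 + 0.8261 × (11 − 222) = 47.693 → 48
G = 59 + 0.8261 × (131 − 59) = 118.479 → 118
B = 108 + 0.8261 × (226 − 108) = 205.48 → 205

(48, 118, 205)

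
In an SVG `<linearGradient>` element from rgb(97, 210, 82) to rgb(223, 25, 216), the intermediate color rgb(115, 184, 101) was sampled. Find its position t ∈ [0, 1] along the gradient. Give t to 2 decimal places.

Invert the lerp on the G channel (largest span, 185): t = (184 − 210) / (25 − 210) = -26/-185 = 0.14054.
Check on R: (115 − 97)/(223 − 97) = 0.1429 ✓

0.14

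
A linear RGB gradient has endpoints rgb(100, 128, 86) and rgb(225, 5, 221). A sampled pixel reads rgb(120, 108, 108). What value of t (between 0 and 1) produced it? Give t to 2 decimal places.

0.16

Invert the lerp on the B channel (largest span, 135): t = (108 − 86) / (221 − 86) = 22/135 = 0.16296.
Check on R: (120 − 100)/(225 − 100) = 0.16 ✓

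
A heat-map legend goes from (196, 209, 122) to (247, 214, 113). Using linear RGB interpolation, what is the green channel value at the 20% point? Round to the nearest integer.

210

G = 209 + 0.2 × (214 − 209) = 210 → 210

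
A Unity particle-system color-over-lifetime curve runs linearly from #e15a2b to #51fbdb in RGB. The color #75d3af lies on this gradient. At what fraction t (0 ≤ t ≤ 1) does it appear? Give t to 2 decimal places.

0.75

Invert the lerp on the B channel (largest span, 176): t = (175 − 43) / (219 − 43) = 132/176 = 0.75.
Check on R: (117 − 225)/(81 − 225) = 0.75 ✓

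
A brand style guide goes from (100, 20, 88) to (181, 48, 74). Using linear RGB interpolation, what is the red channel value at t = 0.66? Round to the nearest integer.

R = 100 + 0.66 × (181 − 100) = 153.46 → 153

153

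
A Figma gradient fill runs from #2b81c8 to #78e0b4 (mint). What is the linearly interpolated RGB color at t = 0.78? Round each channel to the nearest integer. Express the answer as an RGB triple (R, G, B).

(103, 203, 184)

#2b81c8 → (43, 129, 200); #78e0b4 → (120, 224, 180).
R = 43 + 0.78 × (120 − 43) = 43 + 0.78 × 77 = 103.06 → 103
G = 129 + 0.78 × (224 − 129) = 129 + 0.78 × 95 = 203.1 → 203
B = 200 + 0.78 × (180 − 200) = 200 + 0.78 × -20 = 184.4 → 184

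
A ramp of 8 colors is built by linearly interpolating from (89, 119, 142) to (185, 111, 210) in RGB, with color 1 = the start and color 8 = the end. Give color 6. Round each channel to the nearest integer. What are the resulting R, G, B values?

With 8 swatches and endpoints inclusive, swatch 6 sits at t = (6 − 1)/(8 − 1) = 5/7 ≈ 0.7143.
R = 89 + 0.7143 × (185 − 89) = 157.573 → 158
G = 119 + 0.7143 × (111 − 119) = 113.286 → 113
B = 142 + 0.7143 × (210 − 142) = 190.572 → 191

(158, 113, 191)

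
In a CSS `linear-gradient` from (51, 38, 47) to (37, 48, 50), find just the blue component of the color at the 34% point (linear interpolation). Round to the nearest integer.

B = 47 + 0.34 × (50 − 47) = 48.02 → 48

48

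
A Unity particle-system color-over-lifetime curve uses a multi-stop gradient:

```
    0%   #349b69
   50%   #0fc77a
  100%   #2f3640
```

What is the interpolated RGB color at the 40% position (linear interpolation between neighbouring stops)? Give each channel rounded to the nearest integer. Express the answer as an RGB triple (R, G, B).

40% lies between the 0% and 50% stops, so the local fraction is t = (40 − 0)/(50 − 0) = 40/50 ≈ 0.8.
#349b69 → (52, 155, 105); #0fc77a → (15, 199, 122).
R = 52 + 0.8 × (15 − 52) = 22.4 → 22
G = 155 + 0.8 × (199 − 155) = 190.2 → 190
B = 105 + 0.8 × (122 − 105) = 118.6 → 119

(22, 190, 119)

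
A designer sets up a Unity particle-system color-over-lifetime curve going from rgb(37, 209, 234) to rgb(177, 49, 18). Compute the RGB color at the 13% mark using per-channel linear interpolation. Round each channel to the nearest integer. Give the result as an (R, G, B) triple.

13% corresponds to t = 0.13.
R = 37 + 0.13 × (177 − 37) = 37 + 0.13 × 140 = 55.2 → 55
G = 209 + 0.13 × (49 − 209) = 209 + 0.13 × -160 = 188.2 → 188
B = 234 + 0.13 × (18 − 234) = 234 + 0.13 × -216 = 205.92 → 206

(55, 188, 206)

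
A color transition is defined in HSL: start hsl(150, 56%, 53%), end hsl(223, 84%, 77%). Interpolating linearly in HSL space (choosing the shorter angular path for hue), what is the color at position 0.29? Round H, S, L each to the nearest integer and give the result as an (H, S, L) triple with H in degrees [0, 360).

Hue arc: Δh = 223 − 150 = 73° (|Δh| ≤ 180, already the shorter path).
H = 150 + 0.29 × (73) = 171.17 → 171°
S = 56 + 0.29 × (84 − 56) = 64.12 → 64%
L = 53 + 0.29 × (77 − 53) = 59.96 → 60%

(171, 64, 60)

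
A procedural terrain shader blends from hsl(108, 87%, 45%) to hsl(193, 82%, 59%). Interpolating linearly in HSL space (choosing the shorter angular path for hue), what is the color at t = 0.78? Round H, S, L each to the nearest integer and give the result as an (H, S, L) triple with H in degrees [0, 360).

(174, 83, 56)

Hue arc: Δh = 193 − 108 = 85° (|Δh| ≤ 180, already the shorter path).
H = 108 + 0.78 × (85) = 174.3 → 174°
S = 87 + 0.78 × (82 − 87) = 83.1 → 83%
L = 45 + 0.78 × (59 − 45) = 55.92 → 56%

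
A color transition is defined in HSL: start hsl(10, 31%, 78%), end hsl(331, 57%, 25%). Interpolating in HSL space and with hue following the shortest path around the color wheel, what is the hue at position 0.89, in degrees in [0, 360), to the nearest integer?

Hue: 331 − 10 = 321°, but |321| > 180 so the shorter arc goes the other way: Δh = 321 − 360 = -39°.
H = 10 + 0.89 × (-39) = -24.71 → -25 → -25 mod 360 = 335°

335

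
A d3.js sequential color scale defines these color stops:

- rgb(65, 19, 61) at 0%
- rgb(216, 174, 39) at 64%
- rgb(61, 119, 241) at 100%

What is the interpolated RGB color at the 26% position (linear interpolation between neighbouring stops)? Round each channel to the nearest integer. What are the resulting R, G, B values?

26% lies between the 0% and 64% stops, so the local fraction is t = (26 − 0)/(64 − 0) = 26/64 ≈ 0.4062.
R = 65 + 0.4062 × (216 − 65) = 126.336 → 126
G = 19 + 0.4062 × (174 − 19) = 81.961 → 82
B = 61 + 0.4062 × (39 − 61) = 52.064 → 52

(126, 82, 52)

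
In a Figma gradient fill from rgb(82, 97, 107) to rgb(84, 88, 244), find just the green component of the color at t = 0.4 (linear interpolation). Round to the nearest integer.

93

G = 97 + 0.4 × (88 − 97) = 93.4 → 93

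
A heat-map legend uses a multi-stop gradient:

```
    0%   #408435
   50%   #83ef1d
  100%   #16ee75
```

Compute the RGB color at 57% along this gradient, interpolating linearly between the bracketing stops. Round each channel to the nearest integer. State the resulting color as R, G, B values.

57% lies between the 50% and 100% stops, so the local fraction is t = (57 − 50)/(100 − 50) = 7/50 ≈ 0.14.
#83ef1d → (131, 239, 29); #16ee75 → (22, 238, 117).
R = 131 + 0.14 × (22 − 131) = 115.74 → 116
G = 239 + 0.14 × (238 − 239) = 238.86 → 239
B = 29 + 0.14 × (117 − 29) = 41.32 → 41

(116, 239, 41)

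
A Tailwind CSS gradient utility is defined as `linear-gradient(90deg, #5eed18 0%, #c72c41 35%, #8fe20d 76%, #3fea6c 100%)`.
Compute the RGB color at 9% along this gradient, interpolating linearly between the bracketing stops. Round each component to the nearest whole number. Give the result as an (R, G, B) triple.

(121, 187, 35)

9% lies between the 0% and 35% stops, so the local fraction is t = (9 − 0)/(35 − 0) = 9/35 ≈ 0.2571.
#5eed18 → (94, 237, 24); #c72c41 → (199, 44, 65).
R = 94 + 0.2571 × (199 − 94) = 120.995 → 121
G = 237 + 0.2571 × (44 − 237) = 187.38 → 187
B = 24 + 0.2571 × (65 − 24) = 34.541 → 35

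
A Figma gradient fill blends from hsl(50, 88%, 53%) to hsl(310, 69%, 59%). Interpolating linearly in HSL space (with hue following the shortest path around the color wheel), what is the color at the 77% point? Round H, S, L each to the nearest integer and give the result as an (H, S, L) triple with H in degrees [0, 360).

Hue: 310 − 50 = 260°, but |260| > 180 so the shorter arc goes the other way: Δh = 260 − 360 = -100°.
H = 50 + 0.77 × (-100) = -27 → -27 → -27 mod 360 = 333°
S = 88 + 0.77 × (69 − 88) = 73.37 → 73%
L = 53 + 0.77 × (59 − 53) = 57.62 → 58%

(333, 73, 58)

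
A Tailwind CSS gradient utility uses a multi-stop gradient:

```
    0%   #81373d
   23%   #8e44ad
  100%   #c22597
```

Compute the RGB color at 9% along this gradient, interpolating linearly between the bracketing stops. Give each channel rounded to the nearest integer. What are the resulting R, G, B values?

9% lies between the 0% and 23% stops, so the local fraction is t = (9 − 0)/(23 − 0) = 9/23 ≈ 0.3913.
#81373d → (129, 55, 61); #8e44ad → (142, 68, 173).
R = 129 + 0.3913 × (142 − 129) = 134.087 → 134
G = 55 + 0.3913 × (68 − 55) = 60.087 → 60
B = 61 + 0.3913 × (173 − 61) = 104.826 → 105

(134, 60, 105)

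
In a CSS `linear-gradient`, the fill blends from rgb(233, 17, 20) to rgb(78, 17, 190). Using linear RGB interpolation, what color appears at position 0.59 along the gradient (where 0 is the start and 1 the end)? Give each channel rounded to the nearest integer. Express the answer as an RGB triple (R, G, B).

(142, 17, 120)

R = 233 + 0.59 × (78 − 233) = 233 + 0.59 × -155 = 141.55 → 142
G = 17 + 0.59 × (17 − 17) = 17 + 0.59 × 0 = 17 → 17
B = 20 + 0.59 × (190 − 20) = 20 + 0.59 × 170 = 120.3 → 120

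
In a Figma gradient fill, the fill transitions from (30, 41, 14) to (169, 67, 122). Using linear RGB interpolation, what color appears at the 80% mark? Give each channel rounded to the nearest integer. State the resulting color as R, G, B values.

(141, 62, 100)

80% corresponds to t = 0.8.
R = 30 + 0.8 × (169 − 30) = 30 + 0.8 × 139 = 141.2 → 141
G = 41 + 0.8 × (67 − 41) = 41 + 0.8 × 26 = 61.8 → 62
B = 14 + 0.8 × (122 − 14) = 14 + 0.8 × 108 = 100.4 → 100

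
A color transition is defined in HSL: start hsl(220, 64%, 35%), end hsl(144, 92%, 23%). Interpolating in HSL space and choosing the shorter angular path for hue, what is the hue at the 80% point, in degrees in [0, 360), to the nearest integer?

Hue arc: Δh = 144 − 220 = -76° (|Δh| ≤ 180, already the shorter path).
H = 220 + 0.8 × (-76) = 159.2 → 159°

159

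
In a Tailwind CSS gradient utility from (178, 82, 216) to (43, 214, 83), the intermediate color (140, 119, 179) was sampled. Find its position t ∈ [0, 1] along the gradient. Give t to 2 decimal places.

0.28

Invert the lerp on the R channel (largest span, 135): t = (140 − 178) / (43 − 178) = -38/-135 = 0.28148.
Check on G: (119 − 82)/(214 − 82) = 0.2803 ✓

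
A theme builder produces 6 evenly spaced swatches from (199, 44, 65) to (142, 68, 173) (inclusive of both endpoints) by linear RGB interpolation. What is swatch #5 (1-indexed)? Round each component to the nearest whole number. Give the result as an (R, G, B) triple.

(153, 63, 151)

With 6 swatches and endpoints inclusive, swatch 5 sits at t = (5 − 1)/(6 − 1) = 4/5 ≈ 0.8.
R = 199 + 0.8 × (142 − 199) = 153.4 → 153
G = 44 + 0.8 × (68 − 44) = 63.2 → 63
B = 65 + 0.8 × (173 − 65) = 151.4 → 151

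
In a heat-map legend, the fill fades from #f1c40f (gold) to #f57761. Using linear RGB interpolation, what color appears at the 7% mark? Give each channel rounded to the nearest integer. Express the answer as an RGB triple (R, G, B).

#f1c40f → (241, 196, 15); #f57761 → (245, 119, 97).
7% corresponds to t = 0.07.
R = 241 + 0.07 × (245 − 241) = 241 + 0.07 × 4 = 241.28 → 241
G = 196 + 0.07 × (119 − 196) = 196 + 0.07 × -77 = 190.61 → 191
B = 15 + 0.07 × (97 − 15) = 15 + 0.07 × 82 = 20.74 → 21
So the blended color is (241, 191, 21), about #f1bf15.

(241, 191, 21)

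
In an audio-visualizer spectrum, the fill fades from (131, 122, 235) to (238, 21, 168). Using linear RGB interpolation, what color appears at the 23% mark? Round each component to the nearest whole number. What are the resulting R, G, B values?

(156, 99, 220)

23% corresponds to t = 0.23.
R = 131 + 0.23 × (238 − 131) = 131 + 0.23 × 107 = 155.61 → 156
G = 122 + 0.23 × (21 − 122) = 122 + 0.23 × -101 = 98.77 → 99
B = 235 + 0.23 × (168 − 235) = 235 + 0.23 × -67 = 219.59 → 220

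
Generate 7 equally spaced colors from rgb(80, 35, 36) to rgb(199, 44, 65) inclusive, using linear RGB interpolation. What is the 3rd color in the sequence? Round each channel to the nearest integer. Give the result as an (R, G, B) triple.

With 7 swatches and endpoints inclusive, swatch 3 sits at t = (3 − 1)/(7 − 1) = 2/6 ≈ 0.3333.
R = 80 + 0.3333 × (199 − 80) = 119.663 → 120
G = 35 + 0.3333 × (44 − 35) = 38 → 38
B = 36 + 0.3333 × (65 − 36) = 45.666 → 46

(120, 38, 46)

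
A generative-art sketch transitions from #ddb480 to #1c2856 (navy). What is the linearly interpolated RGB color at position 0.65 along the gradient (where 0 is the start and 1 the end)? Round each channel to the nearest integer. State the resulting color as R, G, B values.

(96, 89, 101)

#ddb480 → (221, 180, 128); #1c2856 → (28, 40, 86).
R = 221 + 0.65 × (28 − 221) = 221 + 0.65 × -193 = 95.55 → 96
G = 180 + 0.65 × (40 − 180) = 180 + 0.65 × -140 = 89 → 89
B = 128 + 0.65 × (86 − 128) = 128 + 0.65 × -42 = 100.7 → 101
So the blended color is (96, 89, 101), about #605965.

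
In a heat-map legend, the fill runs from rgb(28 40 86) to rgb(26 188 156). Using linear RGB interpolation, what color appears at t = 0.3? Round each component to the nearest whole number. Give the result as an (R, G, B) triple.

(27, 84, 107)

R = 28 + 0.3 × (26 − 28) = 28 + 0.3 × -2 = 27.4 → 27
G = 40 + 0.3 × (188 − 40) = 40 + 0.3 × 148 = 84.4 → 84
B = 86 + 0.3 × (156 − 86) = 86 + 0.3 × 70 = 107 → 107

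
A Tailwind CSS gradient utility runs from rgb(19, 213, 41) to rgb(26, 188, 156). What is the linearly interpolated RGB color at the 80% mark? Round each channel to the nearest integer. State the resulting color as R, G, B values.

80% corresponds to t = 0.8.
R = 19 + 0.8 × (26 − 19) = 19 + 0.8 × 7 = 24.6 → 25
G = 213 + 0.8 × (188 − 213) = 213 + 0.8 × -25 = 193 → 193
B = 41 + 0.8 × (156 − 41) = 41 + 0.8 × 115 = 133 → 133

(25, 193, 133)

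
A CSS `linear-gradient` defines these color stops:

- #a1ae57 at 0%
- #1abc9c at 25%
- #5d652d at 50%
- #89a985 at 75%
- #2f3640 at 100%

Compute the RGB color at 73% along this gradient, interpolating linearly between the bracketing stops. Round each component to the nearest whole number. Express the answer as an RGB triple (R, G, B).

(133, 164, 126)

73% lies between the 50% and 75% stops, so the local fraction is t = (73 − 50)/(75 − 50) = 23/25 ≈ 0.92.
#5d652d → (93, 101, 45); #89a985 → (137, 169, 133).
R = 93 + 0.92 × (137 − 93) = 133.48 → 133
G = 101 + 0.92 × (169 − 101) = 163.56 → 164
B = 45 + 0.92 × (133 − 45) = 125.96 → 126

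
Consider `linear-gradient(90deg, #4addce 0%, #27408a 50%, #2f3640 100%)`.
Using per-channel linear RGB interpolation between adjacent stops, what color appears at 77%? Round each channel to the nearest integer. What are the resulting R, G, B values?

(43, 59, 98)

77% lies between the 50% and 100% stops, so the local fraction is t = (77 − 50)/(100 − 50) = 27/50 ≈ 0.54.
#27408a → (39, 64, 138); #2f3640 → (47, 54, 64).
R = 39 + 0.54 × (47 − 39) = 43.32 → 43
G = 64 + 0.54 × (54 − 64) = 58.6 → 59
B = 138 + 0.54 × (64 − 138) = 98.04 → 98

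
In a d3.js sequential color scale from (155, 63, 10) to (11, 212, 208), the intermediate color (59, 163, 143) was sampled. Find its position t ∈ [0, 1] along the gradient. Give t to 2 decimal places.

Invert the lerp on the B channel (largest span, 198): t = (143 − 10) / (208 − 10) = 133/198 = 0.67172.
Check on R: (59 − 155)/(11 − 155) = 0.6667 ✓

0.67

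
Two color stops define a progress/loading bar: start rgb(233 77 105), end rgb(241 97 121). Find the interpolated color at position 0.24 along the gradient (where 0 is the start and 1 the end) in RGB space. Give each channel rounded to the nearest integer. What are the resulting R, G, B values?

R = 233 + 0.24 × (241 − 233) = 233 + 0.24 × 8 = 234.92 → 235
G = 77 + 0.24 × (97 − 77) = 77 + 0.24 × 20 = 81.8 → 82
B = 105 + 0.24 × (121 − 105) = 105 + 0.24 × 16 = 108.84 → 109
So the blended color is (235, 82, 109), about #eb526d.

(235, 82, 109)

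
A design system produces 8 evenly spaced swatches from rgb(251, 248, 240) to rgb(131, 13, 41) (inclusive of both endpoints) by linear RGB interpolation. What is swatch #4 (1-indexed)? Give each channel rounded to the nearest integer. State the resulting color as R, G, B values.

(200, 147, 155)

With 8 swatches and endpoints inclusive, swatch 4 sits at t = (4 − 1)/(8 − 1) = 3/7 ≈ 0.4286.
R = 251 + 0.4286 × (131 − 251) = 199.568 → 200
G = 248 + 0.4286 × (13 − 248) = 147.279 → 147
B = 240 + 0.4286 × (41 − 240) = 154.709 → 155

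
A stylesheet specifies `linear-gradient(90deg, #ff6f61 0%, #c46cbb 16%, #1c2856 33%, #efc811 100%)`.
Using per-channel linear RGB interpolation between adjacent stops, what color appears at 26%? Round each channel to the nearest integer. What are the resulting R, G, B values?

(97, 68, 128)

26% lies between the 16% and 33% stops, so the local fraction is t = (26 − 16)/(33 − 16) = 10/17 ≈ 0.5882.
#c46cbb → (196, 108, 187); #1c2856 → (28, 40, 86).
R = 196 + 0.5882 × (28 − 196) = 97.182 → 97
G = 108 + 0.5882 × (40 − 108) = 68.002 → 68
B = 187 + 0.5882 × (86 − 187) = 127.592 → 128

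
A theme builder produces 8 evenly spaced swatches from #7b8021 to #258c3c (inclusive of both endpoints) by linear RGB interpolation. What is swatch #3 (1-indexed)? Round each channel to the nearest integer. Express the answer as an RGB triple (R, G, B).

With 8 swatches and endpoints inclusive, swatch 3 sits at t = (3 − 1)/(8 − 1) = 2/7 ≈ 0.2857.
#7b8021 → (123, 128, 33); #258c3c → (37, 140, 60).
R = 123 + 0.2857 × (37 − 123) = 98.43 → 98
G = 128 + 0.2857 × (140 − 128) = 131.428 → 131
B = 33 + 0.2857 × (60 − 33) = 40.714 → 41

(98, 131, 41)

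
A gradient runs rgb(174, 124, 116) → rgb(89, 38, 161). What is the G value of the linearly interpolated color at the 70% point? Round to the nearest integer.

G = 124 + 0.7 × (38 − 124) = 63.8 → 64

64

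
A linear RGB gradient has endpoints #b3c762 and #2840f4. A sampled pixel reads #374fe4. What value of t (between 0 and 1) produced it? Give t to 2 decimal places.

0.89

Invert the lerp on the B channel (largest span, 146): t = (228 − 98) / (244 − 98) = 130/146 = 0.89041.
Check on R: (55 − 179)/(40 − 179) = 0.8921 ✓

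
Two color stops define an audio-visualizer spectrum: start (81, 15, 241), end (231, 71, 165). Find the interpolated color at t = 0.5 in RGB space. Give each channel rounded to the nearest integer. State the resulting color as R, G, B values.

R = 81 + 0.5 × (231 − 81) = 81 + 0.5 × 150 = 156 → 156
G = 15 + 0.5 × (71 − 15) = 15 + 0.5 × 56 = 43 → 43
B = 241 + 0.5 × (165 − 241) = 241 + 0.5 × -76 = 203 → 203
So the blended color is (156, 43, 203), about #9c2bcb.

(156, 43, 203)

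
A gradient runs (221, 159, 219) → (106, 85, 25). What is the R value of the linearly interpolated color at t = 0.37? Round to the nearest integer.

R = 221 + 0.37 × (106 − 221) = 178.45 → 178

178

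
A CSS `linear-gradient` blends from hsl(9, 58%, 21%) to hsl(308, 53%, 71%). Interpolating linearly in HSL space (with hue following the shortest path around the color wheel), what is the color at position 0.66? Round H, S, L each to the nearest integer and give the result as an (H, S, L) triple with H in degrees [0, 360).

(329, 55, 54)

Hue: 308 − 9 = 299°, but |299| > 180 so the shorter arc goes the other way: Δh = 299 − 360 = -61°.
H = 9 + 0.66 × (-61) = -31.26 → -31 → -31 mod 360 = 329°
S = 58 + 0.66 × (53 − 58) = 54.7 → 55%
L = 21 + 0.66 × (71 − 21) = 54 → 54%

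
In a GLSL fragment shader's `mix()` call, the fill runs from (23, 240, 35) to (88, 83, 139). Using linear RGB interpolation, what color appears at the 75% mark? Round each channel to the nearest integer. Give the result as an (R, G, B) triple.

75% corresponds to t = 0.75.
R = 23 + 0.75 × (88 − 23) = 23 + 0.75 × 65 = 71.75 → 72
G = 240 + 0.75 × (83 − 240) = 240 + 0.75 × -157 = 122.25 → 122
B = 35 + 0.75 × (139 − 35) = 35 + 0.75 × 104 = 113 → 113

(72, 122, 113)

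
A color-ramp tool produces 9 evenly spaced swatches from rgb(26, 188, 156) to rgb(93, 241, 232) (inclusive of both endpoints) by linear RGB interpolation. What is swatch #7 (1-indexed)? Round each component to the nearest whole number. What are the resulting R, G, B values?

(76, 228, 213)

With 9 swatches and endpoints inclusive, swatch 7 sits at t = (7 − 1)/(9 − 1) = 6/8 ≈ 0.75.
R = 26 + 0.75 × (93 − 26) = 76.25 → 76
G = 188 + 0.75 × (241 − 188) = 227.75 → 228
B = 156 + 0.75 × (232 − 156) = 213 → 213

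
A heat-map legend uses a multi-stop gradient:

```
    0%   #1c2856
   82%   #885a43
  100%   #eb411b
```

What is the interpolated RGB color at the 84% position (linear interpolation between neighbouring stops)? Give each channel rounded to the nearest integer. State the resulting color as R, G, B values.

84% lies between the 82% and 100% stops, so the local fraction is t = (84 − 82)/(100 − 82) = 2/18 ≈ 0.1111.
#885a43 → (136, 90, 67); #eb411b → (235, 65, 27).
R = 136 + 0.1111 × (235 − 136) = 146.999 → 147
G = 90 + 0.1111 × (65 − 90) = 87.222 → 87
B = 67 + 0.1111 × (27 − 67) = 62.556 → 63

(147, 87, 63)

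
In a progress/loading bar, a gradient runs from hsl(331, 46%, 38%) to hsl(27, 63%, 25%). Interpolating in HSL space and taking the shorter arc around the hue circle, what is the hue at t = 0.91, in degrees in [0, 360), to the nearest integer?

22

Hue: 27 − 331 = -304°, but |-304| > 180 so the shorter arc goes the other way: Δh = -304 + 360 = 56°.
H = 331 + 0.91 × (56) = 381.96 → 382 → 382 mod 360 = 22°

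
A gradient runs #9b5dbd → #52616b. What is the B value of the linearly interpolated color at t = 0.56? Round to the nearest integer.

143

B₁ = 189 (from #9b5dbd), B₂ = 107 (from #52616b).
B = 189 + 0.56 × (107 − 189) = 143.08 → 143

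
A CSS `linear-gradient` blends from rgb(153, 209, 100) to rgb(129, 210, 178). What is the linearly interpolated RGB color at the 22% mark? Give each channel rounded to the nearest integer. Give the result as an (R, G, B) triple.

22% corresponds to t = 0.22.
R = 153 + 0.22 × (129 − 153) = 153 + 0.22 × -24 = 147.72 → 148
G = 209 + 0.22 × (210 − 209) = 209 + 0.22 × 1 = 209.22 → 209
B = 100 + 0.22 × (178 − 100) = 100 + 0.22 × 78 = 117.16 → 117
So the blended color is (148, 209, 117), about #94d175.

(148, 209, 117)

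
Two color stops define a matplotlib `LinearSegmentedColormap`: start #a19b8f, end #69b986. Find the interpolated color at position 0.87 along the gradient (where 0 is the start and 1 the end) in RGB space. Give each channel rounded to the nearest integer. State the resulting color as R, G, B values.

#a19b8f → (161, 155, 143); #69b986 → (105, 185, 134).
R = 161 + 0.87 × (105 − 161) = 161 + 0.87 × -56 = 112.28 → 112
G = 155 + 0.87 × (185 − 155) = 155 + 0.87 × 30 = 181.1 → 181
B = 143 + 0.87 × (134 − 143) = 143 + 0.87 × -9 = 135.17 → 135
So the blended color is (112, 181, 135), about #70b587.

(112, 181, 135)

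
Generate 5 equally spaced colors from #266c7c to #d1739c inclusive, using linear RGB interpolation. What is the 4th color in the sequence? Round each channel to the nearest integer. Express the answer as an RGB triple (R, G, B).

(166, 113, 148)

With 5 swatches and endpoints inclusive, swatch 4 sits at t = (4 − 1)/(5 − 1) = 3/4 ≈ 0.75.
#266c7c → (38, 108, 124); #d1739c → (209, 115, 156).
R = 38 + 0.75 × (209 − 38) = 166.25 → 166
G = 108 + 0.75 × (115 − 108) = 113.25 → 113
B = 124 + 0.75 × (156 − 124) = 148 → 148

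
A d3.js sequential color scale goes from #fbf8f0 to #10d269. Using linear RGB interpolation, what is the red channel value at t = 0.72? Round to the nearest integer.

R₁ = 251 (from #fbf8f0), R₂ = 16 (from #10d269).
R = 251 + 0.72 × (16 − 251) = 81.8 → 82

82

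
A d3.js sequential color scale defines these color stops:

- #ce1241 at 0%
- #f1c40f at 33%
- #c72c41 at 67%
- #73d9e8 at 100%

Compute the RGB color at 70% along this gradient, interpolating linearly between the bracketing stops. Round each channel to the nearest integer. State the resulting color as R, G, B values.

(191, 60, 80)

70% lies between the 67% and 100% stops, so the local fraction is t = (70 − 67)/(100 − 67) = 3/33 ≈ 0.0909.
#c72c41 → (199, 44, 65); #73d9e8 → (115, 217, 232).
R = 199 + 0.0909 × (115 − 199) = 191.364 → 191
G = 44 + 0.0909 × (217 − 44) = 59.726 → 60
B = 65 + 0.0909 × (232 − 65) = 80.18 → 80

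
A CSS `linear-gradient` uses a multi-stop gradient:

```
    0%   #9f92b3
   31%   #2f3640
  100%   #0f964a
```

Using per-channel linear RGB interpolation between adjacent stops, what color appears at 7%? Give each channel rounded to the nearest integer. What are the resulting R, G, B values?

7% lies between the 0% and 31% stops, so the local fraction is t = (7 − 0)/(31 − 0) = 7/31 ≈ 0.2258.
#9f92b3 → (159, 146, 179); #2f3640 → (47, 54, 64).
R = 159 + 0.2258 × (47 − 159) = 133.71 → 134
G = 146 + 0.2258 × (54 − 146) = 125.226 → 125
B = 179 + 0.2258 × (64 − 179) = 153.033 → 153

(134, 125, 153)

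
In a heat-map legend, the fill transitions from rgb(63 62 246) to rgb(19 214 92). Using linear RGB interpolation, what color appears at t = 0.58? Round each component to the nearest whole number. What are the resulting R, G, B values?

(37, 150, 157)

R = 63 + 0.58 × (19 − 63) = 63 + 0.58 × -44 = 37.48 → 37
G = 62 + 0.58 × (214 − 62) = 62 + 0.58 × 152 = 150.16 → 150
B = 246 + 0.58 × (92 − 246) = 246 + 0.58 × -154 = 156.68 → 157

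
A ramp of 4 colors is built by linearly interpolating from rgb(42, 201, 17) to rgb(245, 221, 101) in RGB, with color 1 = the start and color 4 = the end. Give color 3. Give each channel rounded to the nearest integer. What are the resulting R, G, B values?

(177, 214, 73)

With 4 swatches and endpoints inclusive, swatch 3 sits at t = (3 − 1)/(4 − 1) = 2/3 ≈ 0.6667.
R = 42 + 0.6667 × (245 − 42) = 177.34 → 177
G = 201 + 0.6667 × (221 − 201) = 214.334 → 214
B = 17 + 0.6667 × (101 − 17) = 73.003 → 73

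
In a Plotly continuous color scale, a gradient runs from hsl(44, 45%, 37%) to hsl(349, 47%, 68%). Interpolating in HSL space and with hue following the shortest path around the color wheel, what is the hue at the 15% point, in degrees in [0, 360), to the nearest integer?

36

Hue: 349 − 44 = 305°, but |305| > 180 so the shorter arc goes the other way: Δh = 305 − 360 = -55°.
H = 44 + 0.15 × (-55) = 35.75 → 36°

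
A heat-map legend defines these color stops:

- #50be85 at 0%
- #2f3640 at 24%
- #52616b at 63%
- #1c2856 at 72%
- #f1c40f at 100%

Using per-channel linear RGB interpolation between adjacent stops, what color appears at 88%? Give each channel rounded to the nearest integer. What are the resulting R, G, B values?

88% lies between the 72% and 100% stops, so the local fraction is t = (88 − 72)/(100 − 72) = 16/28 ≈ 0.5714.
#1c2856 → (28, 40, 86); #f1c40f → (241, 196, 15).
R = 28 + 0.5714 × (241 − 28) = 149.708 → 150
G = 40 + 0.5714 × (196 − 40) = 129.138 → 129
B = 86 + 0.5714 × (15 − 86) = 45.431 → 45

(150, 129, 45)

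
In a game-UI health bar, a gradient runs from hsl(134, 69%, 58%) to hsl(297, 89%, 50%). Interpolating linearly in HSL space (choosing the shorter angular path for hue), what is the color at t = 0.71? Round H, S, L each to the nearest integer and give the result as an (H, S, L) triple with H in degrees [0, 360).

(250, 83, 52)

Hue arc: Δh = 297 − 134 = 163° (|Δh| ≤ 180, already the shorter path).
H = 134 + 0.71 × (163) = 249.73 → 250°
S = 69 + 0.71 × (89 − 69) = 83.2 → 83%
L = 58 + 0.71 × (50 − 58) = 52.32 → 52%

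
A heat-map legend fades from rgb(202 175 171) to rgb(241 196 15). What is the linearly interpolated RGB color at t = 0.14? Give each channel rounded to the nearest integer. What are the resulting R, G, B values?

R = 202 + 0.14 × (241 − 202) = 202 + 0.14 × 39 = 207.46 → 207
G = 175 + 0.14 × (196 − 175) = 175 + 0.14 × 21 = 177.94 → 178
B = 171 + 0.14 × (15 − 171) = 171 + 0.14 × -156 = 149.16 → 149

(207, 178, 149)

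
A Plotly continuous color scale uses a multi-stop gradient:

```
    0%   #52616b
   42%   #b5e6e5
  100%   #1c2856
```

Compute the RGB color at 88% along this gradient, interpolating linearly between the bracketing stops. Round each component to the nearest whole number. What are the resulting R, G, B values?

(60, 79, 116)

88% lies between the 42% and 100% stops, so the local fraction is t = (88 − 42)/(100 − 42) = 46/58 ≈ 0.7931.
#b5e6e5 → (181, 230, 229); #1c2856 → (28, 40, 86).
R = 181 + 0.7931 × (28 − 181) = 59.656 → 60
G = 230 + 0.7931 × (40 − 230) = 79.311 → 79
B = 229 + 0.7931 × (86 − 229) = 115.587 → 116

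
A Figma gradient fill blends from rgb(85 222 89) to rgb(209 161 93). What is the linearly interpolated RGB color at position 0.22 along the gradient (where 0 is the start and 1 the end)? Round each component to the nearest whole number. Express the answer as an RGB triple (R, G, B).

R = 85 + 0.22 × (209 − 85) = 85 + 0.22 × 124 = 112.28 → 112
G = 222 + 0.22 × (161 − 222) = 222 + 0.22 × -61 = 208.58 → 209
B = 89 + 0.22 × (93 − 89) = 89 + 0.22 × 4 = 89.88 → 90

(112, 209, 90)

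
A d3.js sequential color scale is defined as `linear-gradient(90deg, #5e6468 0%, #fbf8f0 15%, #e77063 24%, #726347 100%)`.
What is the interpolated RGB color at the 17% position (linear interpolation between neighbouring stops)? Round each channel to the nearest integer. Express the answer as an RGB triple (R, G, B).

17% lies between the 15% and 24% stops, so the local fraction is t = (17 − 15)/(24 − 15) = 2/9 ≈ 0.2222.
#fbf8f0 → (251, 248, 240); #e77063 → (231, 112, 99).
R = 251 + 0.2222 × (231 − 251) = 246.556 → 247
G = 248 + 0.2222 × (112 − 248) = 217.781 → 218
B = 240 + 0.2222 × (99 − 240) = 208.67 → 209

(247, 218, 209)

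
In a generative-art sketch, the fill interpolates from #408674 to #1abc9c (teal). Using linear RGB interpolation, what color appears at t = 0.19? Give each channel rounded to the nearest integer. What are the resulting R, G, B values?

(57, 144, 124)

#408674 → (64, 134, 116); #1abc9c → (26, 188, 156).
R = 64 + 0.19 × (26 − 64) = 64 + 0.19 × -38 = 56.78 → 57
G = 134 + 0.19 × (188 − 134) = 134 + 0.19 × 54 = 144.26 → 144
B = 116 + 0.19 × (156 − 116) = 116 + 0.19 × 40 = 123.6 → 124
So the blended color is (57, 144, 124), about #39907c.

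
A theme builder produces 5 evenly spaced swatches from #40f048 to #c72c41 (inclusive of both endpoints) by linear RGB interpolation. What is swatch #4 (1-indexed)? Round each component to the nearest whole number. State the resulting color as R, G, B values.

(165, 93, 67)

With 5 swatches and endpoints inclusive, swatch 4 sits at t = (4 − 1)/(5 − 1) = 3/4 ≈ 0.75.
#40f048 → (64, 240, 72); #c72c41 → (199, 44, 65).
R = 64 + 0.75 × (199 − 64) = 165.25 → 165
G = 240 + 0.75 × (44 − 240) = 93 → 93
B = 72 + 0.75 × (65 − 72) = 66.75 → 67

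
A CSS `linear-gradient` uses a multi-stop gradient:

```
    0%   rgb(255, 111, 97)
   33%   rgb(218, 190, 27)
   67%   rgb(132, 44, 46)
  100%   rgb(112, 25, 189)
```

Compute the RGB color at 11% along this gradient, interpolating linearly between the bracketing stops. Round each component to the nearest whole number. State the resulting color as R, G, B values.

11% lies between the 0% and 33% stops, so the local fraction is t = (11 − 0)/(33 − 0) = 11/33 ≈ 0.3333.
R = 255 + 0.3333 × (218 − 255) = 242.668 → 243
G = 111 + 0.3333 × (190 − 111) = 137.331 → 137
B = 97 + 0.3333 × (27 − 97) = 73.669 → 74

(243, 137, 74)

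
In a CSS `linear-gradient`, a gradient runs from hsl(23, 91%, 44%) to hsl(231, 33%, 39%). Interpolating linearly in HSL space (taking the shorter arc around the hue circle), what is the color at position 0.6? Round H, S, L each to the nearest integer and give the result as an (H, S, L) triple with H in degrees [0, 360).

Hue: 231 − 23 = 208°, but |208| > 180 so the shorter arc goes the other way: Δh = 208 − 360 = -152°.
H = 23 + 0.6 × (-152) = -68.2 → -68 → -68 mod 360 = 292°
S = 91 + 0.6 × (33 − 91) = 56.2 → 56%
L = 44 + 0.6 × (39 − 44) = 41 → 41%

(292, 56, 41)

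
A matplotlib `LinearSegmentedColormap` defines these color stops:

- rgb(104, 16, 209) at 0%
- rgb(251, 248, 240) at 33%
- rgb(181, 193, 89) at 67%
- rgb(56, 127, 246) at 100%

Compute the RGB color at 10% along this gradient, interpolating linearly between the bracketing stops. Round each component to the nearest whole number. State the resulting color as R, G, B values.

(149, 86, 218)

10% lies between the 0% and 33% stops, so the local fraction is t = (10 − 0)/(33 − 0) = 10/33 ≈ 0.303.
R = 104 + 0.303 × (251 − 104) = 148.541 → 149
G = 16 + 0.303 × (248 − 16) = 86.296 → 86
B = 209 + 0.303 × (240 − 209) = 218.393 → 218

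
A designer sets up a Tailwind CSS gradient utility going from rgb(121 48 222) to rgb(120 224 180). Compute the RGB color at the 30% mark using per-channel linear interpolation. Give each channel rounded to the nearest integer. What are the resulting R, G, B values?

(121, 101, 209)

30% corresponds to t = 0.3.
R = 121 + 0.3 × (120 − 121) = 121 + 0.3 × -1 = 120.7 → 121
G = 48 + 0.3 × (224 − 48) = 48 + 0.3 × 176 = 100.8 → 101
B = 222 + 0.3 × (180 − 222) = 222 + 0.3 × -42 = 209.4 → 209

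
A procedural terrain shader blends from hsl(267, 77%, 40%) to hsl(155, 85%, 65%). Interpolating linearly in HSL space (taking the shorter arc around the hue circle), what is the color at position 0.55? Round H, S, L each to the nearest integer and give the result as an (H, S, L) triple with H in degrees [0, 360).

Hue arc: Δh = 155 − 267 = -112° (|Δh| ≤ 180, already the shorter path).
H = 267 + 0.55 × (-112) = 205.4 → 205°
S = 77 + 0.55 × (85 − 77) = 81.4 → 81%
L = 40 + 0.55 × (65 − 40) = 53.75 → 54%

(205, 81, 54)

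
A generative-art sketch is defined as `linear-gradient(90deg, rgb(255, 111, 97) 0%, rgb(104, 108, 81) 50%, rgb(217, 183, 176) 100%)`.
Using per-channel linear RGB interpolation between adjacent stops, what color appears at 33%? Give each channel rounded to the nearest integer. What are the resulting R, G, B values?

(155, 109, 86)

33% lies between the 0% and 50% stops, so the local fraction is t = (33 − 0)/(50 − 0) = 33/50 ≈ 0.66.
R = 255 + 0.66 × (104 − 255) = 155.34 → 155
G = 111 + 0.66 × (108 − 111) = 109.02 → 109
B = 97 + 0.66 × (81 − 97) = 86.44 → 86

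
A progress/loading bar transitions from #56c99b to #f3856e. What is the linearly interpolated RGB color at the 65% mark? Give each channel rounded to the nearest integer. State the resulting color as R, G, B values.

(188, 157, 126)

#56c99b → (86, 201, 155); #f3856e → (243, 133, 110).
65% corresponds to t = 0.65.
R = 86 + 0.65 × (243 − 86) = 86 + 0.65 × 157 = 188.05 → 188
G = 201 + 0.65 × (133 − 201) = 201 + 0.65 × -68 = 156.8 → 157
B = 155 + 0.65 × (110 − 155) = 155 + 0.65 × -45 = 125.75 → 126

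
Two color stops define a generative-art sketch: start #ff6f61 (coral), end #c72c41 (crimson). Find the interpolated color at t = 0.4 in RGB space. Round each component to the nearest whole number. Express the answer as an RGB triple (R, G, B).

#ff6f61 → (255, 111, 97); #c72c41 → (199, 44, 65).
R = 255 + 0.4 × (199 − 255) = 255 + 0.4 × -56 = 232.6 → 233
G = 111 + 0.4 × (44 − 111) = 111 + 0.4 × -67 = 84.2 → 84
B = 97 + 0.4 × (65 − 97) = 97 + 0.4 × -32 = 84.2 → 84
So the blended color is (233, 84, 84), about #e95454.

(233, 84, 84)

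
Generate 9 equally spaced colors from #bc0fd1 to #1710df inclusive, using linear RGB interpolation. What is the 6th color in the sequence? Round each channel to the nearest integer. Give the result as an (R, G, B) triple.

With 9 swatches and endpoints inclusive, swatch 6 sits at t = (6 − 1)/(9 − 1) = 5/8 ≈ 0.625.
#bc0fd1 → (188, 15, 209); #1710df → (23, 16, 223).
R = 188 + 0.625 × (23 − 188) = 84.875 → 85
G = 15 + 0.625 × (16 − 15) = 15.625 → 16
B = 209 + 0.625 × (223 − 209) = 217.75 → 218

(85, 16, 218)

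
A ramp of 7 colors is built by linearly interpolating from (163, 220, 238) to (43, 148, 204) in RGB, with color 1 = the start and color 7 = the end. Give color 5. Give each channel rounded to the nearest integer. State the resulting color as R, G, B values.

(83, 172, 215)

With 7 swatches and endpoints inclusive, swatch 5 sits at t = (5 − 1)/(7 − 1) = 4/6 ≈ 0.6667.
R = 163 + 0.6667 × (43 − 163) = 82.996 → 83
G = 220 + 0.6667 × (148 − 220) = 171.998 → 172
B = 238 + 0.6667 × (204 − 238) = 215.332 → 215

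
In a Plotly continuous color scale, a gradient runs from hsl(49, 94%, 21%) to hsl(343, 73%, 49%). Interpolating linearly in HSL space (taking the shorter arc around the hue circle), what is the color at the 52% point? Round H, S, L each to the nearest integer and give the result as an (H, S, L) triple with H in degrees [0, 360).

(15, 83, 36)

Hue: 343 − 49 = 294°, but |294| > 180 so the shorter arc goes the other way: Δh = 294 − 360 = -66°.
H = 49 + 0.52 × (-66) = 14.68 → 15°
S = 94 + 0.52 × (73 − 94) = 83.08 → 83%
L = 21 + 0.52 × (49 − 21) = 35.56 → 36%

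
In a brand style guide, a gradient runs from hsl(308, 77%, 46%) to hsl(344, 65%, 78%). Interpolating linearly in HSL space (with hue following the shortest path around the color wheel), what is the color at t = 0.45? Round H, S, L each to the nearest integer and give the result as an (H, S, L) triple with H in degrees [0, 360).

(324, 72, 60)

Hue arc: Δh = 344 − 308 = 36° (|Δh| ≤ 180, already the shorter path).
H = 308 + 0.45 × (36) = 324.2 → 324°
S = 77 + 0.45 × (65 − 77) = 71.6 → 72%
L = 46 + 0.45 × (78 − 46) = 60.4 → 60%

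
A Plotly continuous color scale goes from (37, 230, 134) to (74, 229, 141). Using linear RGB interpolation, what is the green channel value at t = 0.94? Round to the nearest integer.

G = 230 + 0.94 × (229 − 230) = 229.06 → 229

229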